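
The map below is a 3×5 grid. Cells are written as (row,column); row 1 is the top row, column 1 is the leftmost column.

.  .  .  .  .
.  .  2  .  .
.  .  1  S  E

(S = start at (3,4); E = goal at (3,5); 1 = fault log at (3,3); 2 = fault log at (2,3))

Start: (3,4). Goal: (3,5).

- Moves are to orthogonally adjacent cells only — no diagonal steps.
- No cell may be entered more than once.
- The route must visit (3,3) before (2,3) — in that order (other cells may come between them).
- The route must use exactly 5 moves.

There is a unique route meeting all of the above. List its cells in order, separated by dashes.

The waypoints must appear in the order (3,3), (2,3), with no cell reused.
Route from (3,4): left 1 to (3,3), up 1 to (2,3), right 2 to (2,5), down 1 to (3,5) — 5 moves in all.
Check: order respected (1 at step 1, 2 at step 2); 5 moves as required.

(3,4) - (3,3) - (2,3) - (2,4) - (2,5) - (3,5)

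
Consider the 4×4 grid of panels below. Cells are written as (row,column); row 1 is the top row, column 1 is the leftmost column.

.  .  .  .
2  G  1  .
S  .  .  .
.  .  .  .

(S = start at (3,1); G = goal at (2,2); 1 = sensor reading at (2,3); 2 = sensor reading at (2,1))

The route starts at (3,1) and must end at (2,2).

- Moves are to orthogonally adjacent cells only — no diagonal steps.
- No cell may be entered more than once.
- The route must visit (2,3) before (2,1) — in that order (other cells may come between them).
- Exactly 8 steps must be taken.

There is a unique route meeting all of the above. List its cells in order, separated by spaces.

(3,1) (3,2) (3,3) (2,3) (1,3) (1,2) (1,1) (2,1) (2,2)

The waypoints must appear in the order (2,3), (2,1), with no cell reused.
Route from (3,1): 2× right (reaching (3,3)), 2× up (reaching (1,3)), 2× left (reaching (1,1)), down to (2,1), right to (2,2) — 8 moves in all.
Check: order respected (1 at step 3, 2 at step 7); 8 moves as required.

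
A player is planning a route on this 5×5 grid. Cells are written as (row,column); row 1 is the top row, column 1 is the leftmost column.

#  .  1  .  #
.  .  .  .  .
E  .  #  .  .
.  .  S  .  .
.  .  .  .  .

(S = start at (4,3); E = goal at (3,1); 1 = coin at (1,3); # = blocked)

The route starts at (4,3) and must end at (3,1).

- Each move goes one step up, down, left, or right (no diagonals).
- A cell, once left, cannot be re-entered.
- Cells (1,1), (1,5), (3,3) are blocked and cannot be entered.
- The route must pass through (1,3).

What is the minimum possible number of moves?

9

Any route passes through (1,3) somewhere between (4,3) and (3,1). Summing Manhattan distances along the two legs ((4,3) → (1,3) → (3,1)) gives a lower bound of 3 + 4 = 7 moves.
That bound ignores the blocked cells. Measuring each leg by the fewest moves that actually steer around them ((4,3)→(1,3): 5; (1,3)→(3,1): 4) raises the lower bound to 9.
A route of 9 moves exists: (4,3) → (4,4) → (3,4) → (2,4) → (1,4) → (1,3) → (2,3) → (2,2) → (3,2) → (3,1).
Since 9 matches that lower bound, it is optimal.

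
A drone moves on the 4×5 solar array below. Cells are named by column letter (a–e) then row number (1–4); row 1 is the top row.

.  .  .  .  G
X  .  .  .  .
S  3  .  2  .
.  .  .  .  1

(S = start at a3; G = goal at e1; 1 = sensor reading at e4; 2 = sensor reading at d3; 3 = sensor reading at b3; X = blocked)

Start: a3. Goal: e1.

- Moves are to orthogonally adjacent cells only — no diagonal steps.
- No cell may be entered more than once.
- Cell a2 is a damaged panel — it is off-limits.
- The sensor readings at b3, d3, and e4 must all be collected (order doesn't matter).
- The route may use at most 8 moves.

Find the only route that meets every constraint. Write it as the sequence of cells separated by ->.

The 8-move cap with required stops at b3, d3, e4 leaves no slack for detours.
Route from a3: 3× right (reaching d3), down to d4, right to e4, 3× up (reaching e1) — 8 moves in all.
Check: all required cells visited; 8 ≤ 8 moves.

a3 -> b3 -> c3 -> d3 -> d4 -> e4 -> e3 -> e2 -> e1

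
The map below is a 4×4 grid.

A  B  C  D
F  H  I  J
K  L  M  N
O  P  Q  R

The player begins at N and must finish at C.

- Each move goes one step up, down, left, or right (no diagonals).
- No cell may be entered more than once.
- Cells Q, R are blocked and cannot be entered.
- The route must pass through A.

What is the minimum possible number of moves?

Any route passes through A somewhere between N and C. Summing Manhattan distances along the two legs (N → A → C) gives a lower bound of 5 + 2 = 7 moves.
A route of 7 moves achieves this: N → J → I → H → F → A → B → C.
Since 7 matches the lower bound, it is optimal.

7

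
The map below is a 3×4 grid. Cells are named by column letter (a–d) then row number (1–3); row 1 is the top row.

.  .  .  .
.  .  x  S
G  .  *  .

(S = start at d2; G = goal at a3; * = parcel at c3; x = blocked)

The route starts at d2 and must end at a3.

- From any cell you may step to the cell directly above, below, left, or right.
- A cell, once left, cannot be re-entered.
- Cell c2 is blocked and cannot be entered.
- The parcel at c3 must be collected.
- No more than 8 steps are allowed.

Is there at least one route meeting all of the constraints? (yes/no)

yes

One route that works: d2 → d3 → c3 → b3 → a3.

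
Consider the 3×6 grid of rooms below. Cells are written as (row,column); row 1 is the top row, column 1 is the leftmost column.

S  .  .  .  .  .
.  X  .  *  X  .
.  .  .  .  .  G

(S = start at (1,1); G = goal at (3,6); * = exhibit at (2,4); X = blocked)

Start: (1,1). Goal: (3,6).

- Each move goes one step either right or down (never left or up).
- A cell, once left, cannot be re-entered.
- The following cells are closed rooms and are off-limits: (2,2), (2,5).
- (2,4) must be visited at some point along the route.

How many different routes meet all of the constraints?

2

A right/down-only route from (1,1) to (3,6) makes exactly 2 down-moves and 5 right-moves in some order.
With no other constraints that would be C(7,2) = 21 routes.
Split at (2,4) and multiply the segment counts (each segment already excludes blocked cells): (1,1)→(2,4): 2; (2,4)→(3,6): 1; product = 2.
That gives 2 routes.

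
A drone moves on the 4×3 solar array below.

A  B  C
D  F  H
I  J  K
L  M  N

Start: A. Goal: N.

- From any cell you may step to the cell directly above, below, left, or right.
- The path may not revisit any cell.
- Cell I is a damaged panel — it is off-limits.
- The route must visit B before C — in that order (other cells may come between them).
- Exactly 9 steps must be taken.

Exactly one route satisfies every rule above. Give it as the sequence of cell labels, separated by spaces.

The waypoints must appear in the order B, C, with no cell reused.
Route from A: down 1 to D, right 1 to F, up 1 to B, right 1 to C, down 2 to K, left 1 to J, down 1 to M, right 1 to N — 9 moves in all.
Check: order respected (B at step 3, C at step 4); 9 moves as required.

A D F B C H K J M N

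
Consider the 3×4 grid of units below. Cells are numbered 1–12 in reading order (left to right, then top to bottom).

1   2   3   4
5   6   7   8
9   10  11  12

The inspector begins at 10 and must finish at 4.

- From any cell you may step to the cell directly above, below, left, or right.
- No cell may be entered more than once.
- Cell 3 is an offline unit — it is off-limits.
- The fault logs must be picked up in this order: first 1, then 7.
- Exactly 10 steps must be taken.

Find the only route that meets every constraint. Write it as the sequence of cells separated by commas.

10, 9, 5, 1, 2, 6, 7, 11, 12, 8, 4

The waypoints must appear in the order 1, 7, with no cell reused.
Route from 10: left to 9, 2× up (reaching 1), right to 2, down to 6, right to 7, down to 11, right to 12, 2× up (reaching 4) — 10 moves in all.
Check: order respected (1 at step 3, 7 at step 6); 10 moves as required.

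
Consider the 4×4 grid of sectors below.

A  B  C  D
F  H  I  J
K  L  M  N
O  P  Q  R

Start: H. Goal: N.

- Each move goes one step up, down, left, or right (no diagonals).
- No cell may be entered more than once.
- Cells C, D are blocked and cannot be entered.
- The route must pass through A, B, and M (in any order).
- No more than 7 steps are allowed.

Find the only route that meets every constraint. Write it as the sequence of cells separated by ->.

H -> B -> A -> F -> K -> L -> M -> N

The 7-move cap with required stops at A, B, M leaves no slack for detours.
Route from H: up 1 to B, left 1 to A, down 2 to K, right 3 to N — 7 moves in all.
Check: all required cells visited; 7 ≤ 7 moves.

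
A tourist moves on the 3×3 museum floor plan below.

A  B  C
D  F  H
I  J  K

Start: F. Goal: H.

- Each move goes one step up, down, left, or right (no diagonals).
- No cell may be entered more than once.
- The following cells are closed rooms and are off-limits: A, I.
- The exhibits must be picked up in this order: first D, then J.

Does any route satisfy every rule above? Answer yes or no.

no

D must be visited but has only one open neighbour (F), and it is neither the start nor the goal — the route would have to enter and leave through F, re-entering it.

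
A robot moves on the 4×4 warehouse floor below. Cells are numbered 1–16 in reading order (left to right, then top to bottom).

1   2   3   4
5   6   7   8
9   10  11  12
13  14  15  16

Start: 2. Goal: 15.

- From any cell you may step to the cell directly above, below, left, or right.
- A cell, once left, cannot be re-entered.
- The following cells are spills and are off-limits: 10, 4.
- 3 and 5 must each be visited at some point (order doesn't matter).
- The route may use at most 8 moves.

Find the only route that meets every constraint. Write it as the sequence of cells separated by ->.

Any route must reach 3 and 5 and still end at 15 within 8 moves, so the order of the required stops is forced.
Route from 2: right to 3, down to 7, 2× left (reaching 5), 2× down (reaching 13), 2× right (reaching 15) — 8 moves in all.
Check: all required cells visited; 8 ≤ 8 moves.

2 -> 3 -> 7 -> 6 -> 5 -> 9 -> 13 -> 14 -> 15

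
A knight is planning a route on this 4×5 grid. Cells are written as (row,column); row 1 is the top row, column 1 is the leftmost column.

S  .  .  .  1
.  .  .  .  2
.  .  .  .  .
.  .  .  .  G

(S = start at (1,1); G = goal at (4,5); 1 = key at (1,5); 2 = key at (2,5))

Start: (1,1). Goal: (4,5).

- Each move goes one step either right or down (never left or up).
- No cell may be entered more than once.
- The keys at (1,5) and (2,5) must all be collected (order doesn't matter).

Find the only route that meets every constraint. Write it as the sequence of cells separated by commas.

Moves only go right or down, so the column and row indices never decrease.
Route from (1,1): 4× right (reaching (1,5)), 3× down (reaching (4,5)) — 7 moves in all.
Check: all required cells visited.

(1,1), (1,2), (1,3), (1,4), (1,5), (2,5), (3,5), (4,5)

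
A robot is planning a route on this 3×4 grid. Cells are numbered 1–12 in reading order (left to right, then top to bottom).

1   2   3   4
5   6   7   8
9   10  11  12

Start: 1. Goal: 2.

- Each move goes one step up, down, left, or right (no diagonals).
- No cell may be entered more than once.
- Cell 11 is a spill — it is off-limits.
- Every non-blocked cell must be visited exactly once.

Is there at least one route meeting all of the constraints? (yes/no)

Cell 12 has only one open neighbour but is neither the start nor the goal, so a Hamiltonian route would have to both enter and leave it through the same neighbour — impossible without revisiting.

no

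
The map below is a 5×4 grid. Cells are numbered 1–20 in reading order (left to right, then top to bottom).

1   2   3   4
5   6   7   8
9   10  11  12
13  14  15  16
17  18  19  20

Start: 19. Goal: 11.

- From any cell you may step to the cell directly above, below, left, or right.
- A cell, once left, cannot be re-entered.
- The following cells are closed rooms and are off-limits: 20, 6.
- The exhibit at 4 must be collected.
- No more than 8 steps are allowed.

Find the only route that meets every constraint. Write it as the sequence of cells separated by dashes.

Any route must reach 4 and still end at 11 within 8 moves, so the order of the required stops is forced.
Route from 19: up 1 to 15, right 1 to 16, up 3 to 4, left 1 to 3, down 2 to 11 — 8 moves in all.
Check: all required cells visited; 8 ≤ 8 moves.

19 - 15 - 16 - 12 - 8 - 4 - 3 - 7 - 11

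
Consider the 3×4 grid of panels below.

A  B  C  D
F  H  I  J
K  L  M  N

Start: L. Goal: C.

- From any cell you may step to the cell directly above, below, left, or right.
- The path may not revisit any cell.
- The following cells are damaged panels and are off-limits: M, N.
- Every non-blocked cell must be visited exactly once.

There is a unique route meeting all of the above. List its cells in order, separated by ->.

L -> K -> F -> A -> B -> H -> I -> J -> D -> C

Need to visit all 10 open cells exactly once, starting at L and ending at C.
Cell J has only two open neighbours (D and I), so the path must pass straight through it: one of those is the cell it's entered from and the other is where it exits.
Route from L: left 1 to K, up 2 to A, right 1 to B, down 1 to H, right 2 to J, up 1 to D, left 1 to C — 9 moves in all.
Check: all 10 open cells covered.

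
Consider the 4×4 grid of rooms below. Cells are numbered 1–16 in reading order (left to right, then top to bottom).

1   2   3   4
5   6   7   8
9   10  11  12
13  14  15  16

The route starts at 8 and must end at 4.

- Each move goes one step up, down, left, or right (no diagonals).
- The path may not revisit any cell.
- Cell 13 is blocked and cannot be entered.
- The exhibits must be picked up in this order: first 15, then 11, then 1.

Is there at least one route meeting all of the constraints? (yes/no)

yes

One route that works: 8 → 12 → 16 → 15 → 11 → 7 → 6 → 5 → 1 → 2 → 3 → 4.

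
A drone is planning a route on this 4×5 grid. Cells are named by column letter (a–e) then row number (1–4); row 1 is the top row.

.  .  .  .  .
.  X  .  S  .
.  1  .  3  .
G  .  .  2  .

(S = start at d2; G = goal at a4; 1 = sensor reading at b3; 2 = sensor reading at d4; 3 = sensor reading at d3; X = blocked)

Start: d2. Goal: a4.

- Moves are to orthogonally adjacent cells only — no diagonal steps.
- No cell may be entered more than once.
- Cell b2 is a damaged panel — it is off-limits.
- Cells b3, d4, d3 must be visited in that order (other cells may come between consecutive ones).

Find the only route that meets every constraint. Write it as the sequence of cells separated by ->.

The waypoints must appear in the order b3, d4, d3, with no cell reused.
Route from d2: left to c2, down to c3, left to b3, down to b4, 2× right (reaching d4), up to d3, right to e3, 2× up (reaching e1), 4× left (reaching a1), 3× down (reaching a4) — 17 moves in all.
Check: order respected (1 at step 3, 2 at step 6, 3 at step 7).

d2 -> c2 -> c3 -> b3 -> b4 -> c4 -> d4 -> d3 -> e3 -> e2 -> e1 -> d1 -> c1 -> b1 -> a1 -> a2 -> a3 -> a4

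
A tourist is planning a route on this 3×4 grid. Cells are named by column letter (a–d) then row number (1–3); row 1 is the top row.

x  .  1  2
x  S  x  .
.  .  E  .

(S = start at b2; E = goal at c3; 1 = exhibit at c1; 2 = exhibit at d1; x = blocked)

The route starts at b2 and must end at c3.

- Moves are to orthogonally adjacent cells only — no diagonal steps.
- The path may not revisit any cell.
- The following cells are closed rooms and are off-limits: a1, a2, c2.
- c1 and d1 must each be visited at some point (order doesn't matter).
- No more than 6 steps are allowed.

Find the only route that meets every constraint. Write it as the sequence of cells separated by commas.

b2, b1, c1, d1, d2, d3, c3

The budget equals the shortest possible length, so every move has to be on a shortest route through the required cells.
Route from b2: up 1 to b1, right 2 to d1, down 2 to d3, left 1 to c3 — 6 moves in all.
Check: all required cells visited; 6 ≤ 6 moves.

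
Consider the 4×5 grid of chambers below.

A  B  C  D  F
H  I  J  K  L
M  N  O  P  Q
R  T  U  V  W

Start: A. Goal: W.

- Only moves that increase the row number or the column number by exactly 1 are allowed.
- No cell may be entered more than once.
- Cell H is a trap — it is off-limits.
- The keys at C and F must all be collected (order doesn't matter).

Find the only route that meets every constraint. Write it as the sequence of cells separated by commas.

Moves only go right or down, so the column and row indices never decrease.
Route from A: 4× right (reaching F), 3× down (reaching W) — 7 moves in all.
Check: all required cells visited.

A, B, C, D, F, L, Q, W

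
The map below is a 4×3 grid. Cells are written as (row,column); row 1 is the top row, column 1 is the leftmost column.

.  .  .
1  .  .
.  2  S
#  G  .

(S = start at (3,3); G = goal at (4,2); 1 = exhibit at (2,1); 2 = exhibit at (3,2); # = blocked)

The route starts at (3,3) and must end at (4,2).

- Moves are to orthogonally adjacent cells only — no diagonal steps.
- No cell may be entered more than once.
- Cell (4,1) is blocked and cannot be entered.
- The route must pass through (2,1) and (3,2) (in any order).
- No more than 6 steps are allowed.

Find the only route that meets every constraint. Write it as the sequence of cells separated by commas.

(3,3), (2,3), (2,2), (2,1), (3,1), (3,2), (4,2)

The 6-move cap with required stops at (2,1), (3,2) leaves no slack for detours.
Route from (3,3): up to (2,3), 2× left (reaching (2,1)), down to (3,1), right to (3,2), down to (4,2) — 6 moves in all.
Check: all required cells visited; 6 ≤ 6 moves.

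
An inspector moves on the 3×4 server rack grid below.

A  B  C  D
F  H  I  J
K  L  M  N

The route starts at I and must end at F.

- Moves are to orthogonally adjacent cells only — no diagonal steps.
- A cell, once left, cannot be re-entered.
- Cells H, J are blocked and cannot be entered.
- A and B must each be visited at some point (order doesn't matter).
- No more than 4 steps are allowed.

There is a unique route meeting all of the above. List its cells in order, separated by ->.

I -> C -> B -> A -> F

The 4-move cap with required stops at A, B leaves no slack for detours.
Route from I: up 1 to C, left 2 to A, down 1 to F — 4 moves in all.
Check: all required cells visited; 4 ≤ 4 moves.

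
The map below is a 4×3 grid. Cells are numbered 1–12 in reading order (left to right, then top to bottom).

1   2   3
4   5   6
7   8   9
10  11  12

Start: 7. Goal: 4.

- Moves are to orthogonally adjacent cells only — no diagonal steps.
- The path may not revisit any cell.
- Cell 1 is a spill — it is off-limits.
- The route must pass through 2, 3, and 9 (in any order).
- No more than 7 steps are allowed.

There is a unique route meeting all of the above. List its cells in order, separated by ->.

The budget equals the shortest possible length, so every move has to be on a shortest route through the required cells.
Route from 7: 2× right (reaching 9), 2× up (reaching 3), left to 2, down to 5, left to 4 — 7 moves in all.
Check: all required cells visited; 7 ≤ 7 moves.

7 -> 8 -> 9 -> 6 -> 3 -> 2 -> 5 -> 4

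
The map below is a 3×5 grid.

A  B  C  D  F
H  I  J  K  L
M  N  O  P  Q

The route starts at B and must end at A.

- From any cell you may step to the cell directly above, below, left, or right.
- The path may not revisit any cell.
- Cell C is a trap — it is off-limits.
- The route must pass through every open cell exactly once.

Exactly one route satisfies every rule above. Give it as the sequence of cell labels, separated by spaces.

Need to visit all 14 open cells exactly once, starting at B and ending at A.
Cell M has only two open neighbours (H and N), so the path must pass straight through it: one of those is the cell it's entered from and the other is where it exits.
Route from B: down 1 to I, right 2 to K, up 1 to D, right 1 to F, down 2 to Q, left 4 to M, up 2 to A — 13 moves in all.
Check: all 14 open cells covered.

B I J K D F L Q P O N M H A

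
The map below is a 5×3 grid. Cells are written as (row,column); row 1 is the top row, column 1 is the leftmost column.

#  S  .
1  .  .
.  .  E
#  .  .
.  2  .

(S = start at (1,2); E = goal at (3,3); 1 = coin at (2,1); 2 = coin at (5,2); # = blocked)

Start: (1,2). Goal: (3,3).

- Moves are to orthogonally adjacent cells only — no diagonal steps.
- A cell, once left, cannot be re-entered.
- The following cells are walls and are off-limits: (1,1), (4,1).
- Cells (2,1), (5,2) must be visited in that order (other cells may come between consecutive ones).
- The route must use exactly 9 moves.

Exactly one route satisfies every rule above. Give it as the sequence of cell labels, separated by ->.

(1,2) -> (2,2) -> (2,1) -> (3,1) -> (3,2) -> (4,2) -> (5,2) -> (5,3) -> (4,3) -> (3,3)

The waypoints must appear in the order (2,1), (5,2), with no cell reused.
Route from (1,2): down to (2,2), left to (2,1), down to (3,1), right to (3,2), 2× down (reaching (5,2)), right to (5,3), 2× up (reaching (3,3)) — 9 moves in all.
Check: order respected (1 at step 2, 2 at step 6); 9 moves as required.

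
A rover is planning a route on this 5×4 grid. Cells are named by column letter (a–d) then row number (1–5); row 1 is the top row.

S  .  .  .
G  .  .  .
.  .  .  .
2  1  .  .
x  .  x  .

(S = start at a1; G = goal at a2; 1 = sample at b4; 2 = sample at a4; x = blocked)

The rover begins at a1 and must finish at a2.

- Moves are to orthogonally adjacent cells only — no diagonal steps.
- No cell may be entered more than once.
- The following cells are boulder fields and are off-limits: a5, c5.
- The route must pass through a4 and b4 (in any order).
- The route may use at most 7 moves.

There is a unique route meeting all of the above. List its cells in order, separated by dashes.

The budget equals the shortest possible length, so every move has to be on a shortest route through the required cells.
Route from a1: right to b1, 3× down (reaching b4), left to a4, 2× up (reaching a2) — 7 moves in all.
Check: all required cells visited; 7 ≤ 7 moves.

a1 - b1 - b2 - b3 - b4 - a4 - a3 - a2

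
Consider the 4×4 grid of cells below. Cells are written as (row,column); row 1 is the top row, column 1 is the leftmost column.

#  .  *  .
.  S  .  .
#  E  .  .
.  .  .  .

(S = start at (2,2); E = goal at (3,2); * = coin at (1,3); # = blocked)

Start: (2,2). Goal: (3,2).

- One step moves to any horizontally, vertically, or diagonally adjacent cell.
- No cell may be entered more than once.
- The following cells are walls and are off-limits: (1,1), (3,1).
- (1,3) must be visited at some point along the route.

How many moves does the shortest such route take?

Any route passes through (1,3) somewhere between (2,2) and (3,2). Summing Chebyshev distances along the two legs ((2,2) → (1,3) → (3,2)) gives a lower bound of 1 + 2 = 3 moves.
A route of 3 moves achieves this: (2,2) → (1,3) → (2,3) → (3,2).
Since 3 matches the lower bound, it is optimal.

3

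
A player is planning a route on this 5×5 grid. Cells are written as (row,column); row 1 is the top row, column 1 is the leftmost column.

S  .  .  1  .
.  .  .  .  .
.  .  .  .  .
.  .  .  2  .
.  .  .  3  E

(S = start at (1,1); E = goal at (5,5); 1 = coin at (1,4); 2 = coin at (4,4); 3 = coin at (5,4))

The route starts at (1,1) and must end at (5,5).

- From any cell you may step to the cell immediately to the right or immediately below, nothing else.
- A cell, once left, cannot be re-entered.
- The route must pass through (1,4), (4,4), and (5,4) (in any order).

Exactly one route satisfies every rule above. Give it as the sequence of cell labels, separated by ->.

Moves only go right or down, so the column and row indices never decrease.
Route from (1,1): right 3 to (1,4), down 4 to (5,4), right 1 to (5,5) — 8 moves in all.
Check: all required cells visited.

(1,1) -> (1,2) -> (1,3) -> (1,4) -> (2,4) -> (3,4) -> (4,4) -> (5,4) -> (5,5)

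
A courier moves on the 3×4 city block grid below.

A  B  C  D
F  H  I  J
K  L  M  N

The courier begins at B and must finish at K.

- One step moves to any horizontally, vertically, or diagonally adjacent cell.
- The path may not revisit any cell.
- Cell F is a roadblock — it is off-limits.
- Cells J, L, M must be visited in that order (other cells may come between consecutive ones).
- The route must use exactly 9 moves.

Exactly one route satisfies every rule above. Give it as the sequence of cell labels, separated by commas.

The waypoints must appear in the order J, L, M, with no cell reused.
Route from B: 2× right (reaching D), 2× down (reaching N), up-left to I, down-left to L, right to M, up-left to H, down-left to K — 9 moves in all.
Check: order respected (J at step 3, L at step 6, M at step 7); 9 moves as required.

B, C, D, J, N, I, L, M, H, K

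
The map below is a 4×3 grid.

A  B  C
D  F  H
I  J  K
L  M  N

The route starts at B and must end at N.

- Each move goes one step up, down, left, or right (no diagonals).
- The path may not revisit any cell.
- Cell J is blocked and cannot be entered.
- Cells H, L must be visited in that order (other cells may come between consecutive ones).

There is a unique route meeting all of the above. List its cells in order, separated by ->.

B -> C -> H -> F -> D -> I -> L -> M -> N

The waypoints must appear in the order H, L, with no cell reused.
Route from B: right 1 to C, down 1 to H, left 2 to D, down 2 to L, right 2 to N — 8 moves in all.
Check: order respected (H at step 2, L at step 6).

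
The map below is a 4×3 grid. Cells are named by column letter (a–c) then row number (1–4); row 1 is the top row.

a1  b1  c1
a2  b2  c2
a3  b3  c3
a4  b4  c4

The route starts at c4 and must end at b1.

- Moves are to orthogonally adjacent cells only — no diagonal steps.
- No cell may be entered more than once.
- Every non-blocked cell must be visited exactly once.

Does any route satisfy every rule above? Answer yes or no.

Colour the cells like a checkerboard: each orthogonal step flips colour, so a Hamiltonian route alternates colours. Here there are 6 cells of one colour and 6 of the other, with start on the same colour as the goal — the counts and endpoints can't be arranged into an alternating sequence of length 12, so no Hamiltonian route exists.

no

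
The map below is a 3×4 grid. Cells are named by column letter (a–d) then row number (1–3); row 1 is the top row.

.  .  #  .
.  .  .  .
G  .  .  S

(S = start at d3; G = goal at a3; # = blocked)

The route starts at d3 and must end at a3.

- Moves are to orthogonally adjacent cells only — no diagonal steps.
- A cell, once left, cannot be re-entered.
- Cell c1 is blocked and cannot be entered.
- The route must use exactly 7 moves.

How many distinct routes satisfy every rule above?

Need simple routes of exactly 7 moves from d3 to a3 (Manhattan distance 3, so 2 moves are spent on a detour and 2 undoing it).
Enumerating: d3 d2 c2 c3 b3 b2 a2 a3 | d3 d2 c2 b2 b1 a1 a2 a3 | d3 c3 c2 b2 b1 a1 a2 a3 | d3 c3 b3 b2 b1 a1 a2 a3.
That gives 4 routes.

4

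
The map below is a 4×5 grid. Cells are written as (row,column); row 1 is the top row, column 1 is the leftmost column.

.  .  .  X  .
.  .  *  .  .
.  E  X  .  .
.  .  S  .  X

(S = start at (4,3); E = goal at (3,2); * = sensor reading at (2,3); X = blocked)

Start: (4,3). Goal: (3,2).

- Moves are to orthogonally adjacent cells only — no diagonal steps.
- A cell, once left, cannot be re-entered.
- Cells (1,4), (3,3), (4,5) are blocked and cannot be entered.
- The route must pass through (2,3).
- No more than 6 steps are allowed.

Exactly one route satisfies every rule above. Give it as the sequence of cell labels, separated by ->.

The 6-move cap with required stops at (2,3) leaves no slack for detours.
Route from (4,3): right to (4,4), 2× up (reaching (2,4)), 2× left (reaching (2,2)), down to (3,2) — 6 moves in all.
Check: all required cells visited; 6 ≤ 6 moves.

(4,3) -> (4,4) -> (3,4) -> (2,4) -> (2,3) -> (2,2) -> (3,2)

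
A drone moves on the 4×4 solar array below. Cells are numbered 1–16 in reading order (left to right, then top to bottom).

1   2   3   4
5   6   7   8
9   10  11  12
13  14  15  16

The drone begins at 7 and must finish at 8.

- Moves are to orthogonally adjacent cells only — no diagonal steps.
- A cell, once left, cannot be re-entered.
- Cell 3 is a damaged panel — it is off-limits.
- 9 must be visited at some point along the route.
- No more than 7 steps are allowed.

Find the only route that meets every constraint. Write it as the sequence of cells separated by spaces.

The 7-move cap with required stops at 9 leaves no slack for detours.
Route from 7: 2× left (reaching 5), down to 9, 3× right (reaching 12), up to 8 — 7 moves in all.
Check: all required cells visited; 7 ≤ 7 moves.

7 6 5 9 10 11 12 8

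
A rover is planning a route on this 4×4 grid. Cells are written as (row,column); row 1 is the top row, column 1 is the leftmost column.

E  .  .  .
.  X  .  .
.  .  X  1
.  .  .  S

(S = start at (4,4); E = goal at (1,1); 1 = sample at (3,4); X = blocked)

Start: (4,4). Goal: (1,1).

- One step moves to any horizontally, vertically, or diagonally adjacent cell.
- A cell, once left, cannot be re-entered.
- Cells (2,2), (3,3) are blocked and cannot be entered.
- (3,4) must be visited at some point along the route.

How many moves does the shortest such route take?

4

Any route passes through (3,4) somewhere between (4,4) and (1,1). Summing Chebyshev distances along the two legs ((4,4) → (3,4) → (1,1)) gives a lower bound of 1 + 3 = 4 moves.
A route of 4 moves achieves this: (4,4) → (3,4) → (2,3) → (1,2) → (1,1).
Since 4 matches the lower bound, it is optimal.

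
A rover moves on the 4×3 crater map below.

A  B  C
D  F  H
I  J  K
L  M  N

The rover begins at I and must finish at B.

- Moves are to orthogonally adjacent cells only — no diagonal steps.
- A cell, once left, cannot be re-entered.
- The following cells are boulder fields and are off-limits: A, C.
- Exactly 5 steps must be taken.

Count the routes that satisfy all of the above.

2

Need simple routes of exactly 5 moves from I to B (Manhattan distance 3, so 1 moves are spent on a detour and 1 undoing it).
Enumerating: I L M J F B | I J K H F B.
That gives 2 routes.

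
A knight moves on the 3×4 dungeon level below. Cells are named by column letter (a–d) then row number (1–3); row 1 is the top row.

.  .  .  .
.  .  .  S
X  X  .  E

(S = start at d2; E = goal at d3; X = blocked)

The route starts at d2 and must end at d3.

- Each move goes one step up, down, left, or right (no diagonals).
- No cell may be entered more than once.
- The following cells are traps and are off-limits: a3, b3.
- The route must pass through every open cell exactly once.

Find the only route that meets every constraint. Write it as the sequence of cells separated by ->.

d2 -> d1 -> c1 -> b1 -> a1 -> a2 -> b2 -> c2 -> c3 -> d3

Need to visit all 10 open cells exactly once, starting at d2 and ending at d3.
Cell c3 has only two open neighbours (c2 and d3), so the path must pass straight through it: one of those is the cell it's entered from and the other is where it exits.
Route from d2: up to d1, 3× left (reaching a1), down to a2, 2× right (reaching c2), down to c3, right to d3 — 9 moves in all.
Check: all 10 open cells covered.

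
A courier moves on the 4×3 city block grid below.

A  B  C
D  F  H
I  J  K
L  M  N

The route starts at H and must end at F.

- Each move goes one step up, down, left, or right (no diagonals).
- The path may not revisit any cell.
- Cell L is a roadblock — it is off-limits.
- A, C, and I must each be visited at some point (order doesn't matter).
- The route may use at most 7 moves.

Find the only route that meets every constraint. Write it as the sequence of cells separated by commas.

H, C, B, A, D, I, J, F

Any route must reach A, C, and I and still end at F within 7 moves, so the order of the required stops is forced.
Route from H: up to C, 2× left (reaching A), 2× down (reaching I), right to J, up to F — 7 moves in all.
Check: all required cells visited; 7 ≤ 7 moves.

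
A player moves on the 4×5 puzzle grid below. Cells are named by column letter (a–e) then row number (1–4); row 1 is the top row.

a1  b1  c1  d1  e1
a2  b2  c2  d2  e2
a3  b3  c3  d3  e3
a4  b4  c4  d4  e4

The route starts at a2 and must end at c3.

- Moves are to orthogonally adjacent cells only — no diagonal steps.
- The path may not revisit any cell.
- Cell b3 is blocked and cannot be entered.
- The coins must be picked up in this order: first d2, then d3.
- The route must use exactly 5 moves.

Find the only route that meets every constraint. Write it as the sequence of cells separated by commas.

a2, b2, c2, d2, d3, c3

The waypoints must appear in the order d2, d3, with no cell reused.
Route from a2: right 3 to d2, down 1 to d3, left 1 to c3 — 5 moves in all.
Check: order respected (d2 at step 3, d3 at step 4); 5 moves as required.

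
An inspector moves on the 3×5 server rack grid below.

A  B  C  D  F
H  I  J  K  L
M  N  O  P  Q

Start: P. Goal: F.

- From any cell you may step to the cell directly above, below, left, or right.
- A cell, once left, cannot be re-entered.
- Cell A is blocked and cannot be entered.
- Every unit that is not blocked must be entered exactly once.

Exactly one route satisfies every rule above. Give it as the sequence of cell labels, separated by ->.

P -> Q -> L -> K -> J -> O -> N -> M -> H -> I -> B -> C -> D -> F

Need to visit all 14 open cells exactly once, starting at P and ending at F.
Cell Q has only two open neighbours (L and P), so the path must pass straight through it: one of those is the cell it's entered from and the other is where it exits.
Route from P: right to Q, up to L, 2× left (reaching J), down to O, 2× left (reaching M), up to H, right to I, up to B, 3× right (reaching F) — 13 moves in all.
Check: all 14 open cells covered.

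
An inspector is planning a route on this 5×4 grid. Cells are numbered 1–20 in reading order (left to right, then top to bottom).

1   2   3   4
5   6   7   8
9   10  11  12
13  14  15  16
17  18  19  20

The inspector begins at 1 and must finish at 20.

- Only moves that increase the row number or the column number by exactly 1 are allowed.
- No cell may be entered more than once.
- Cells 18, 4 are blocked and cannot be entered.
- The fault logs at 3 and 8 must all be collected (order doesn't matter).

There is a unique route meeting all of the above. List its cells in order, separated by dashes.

Moves only go right or down, so the column and row indices never decrease.
Route from 1: 2× right (reaching 3), down to 7, right to 8, 3× down (reaching 20) — 7 moves in all.
Check: all required cells visited.

1 - 2 - 3 - 7 - 8 - 12 - 16 - 20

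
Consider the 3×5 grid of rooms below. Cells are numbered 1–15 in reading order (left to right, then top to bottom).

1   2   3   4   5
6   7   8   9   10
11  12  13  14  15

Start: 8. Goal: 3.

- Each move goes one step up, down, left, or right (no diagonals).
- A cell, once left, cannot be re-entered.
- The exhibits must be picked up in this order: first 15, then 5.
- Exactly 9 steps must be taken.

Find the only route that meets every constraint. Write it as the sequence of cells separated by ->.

8 -> 7 -> 12 -> 13 -> 14 -> 15 -> 10 -> 5 -> 4 -> 3

The waypoints must appear in the order 15, 5, with no cell reused.
Route from 8: left to 7, down to 12, 3× right (reaching 15), 2× up (reaching 5), 2× left (reaching 3) — 9 moves in all.
Check: order respected (15 at step 5, 5 at step 7); 9 moves as required.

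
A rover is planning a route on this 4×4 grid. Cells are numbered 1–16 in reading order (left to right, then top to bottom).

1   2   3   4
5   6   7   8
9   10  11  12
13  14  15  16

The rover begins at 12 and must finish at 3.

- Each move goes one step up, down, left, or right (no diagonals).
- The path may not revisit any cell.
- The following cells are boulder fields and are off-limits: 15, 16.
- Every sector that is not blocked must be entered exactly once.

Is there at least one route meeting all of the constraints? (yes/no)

One route that works: 12 → 11 → 10 → 14 → 13 → 9 → 5 → 1 → 2 → 6 → 7 → 8 → 4 → 3.

yes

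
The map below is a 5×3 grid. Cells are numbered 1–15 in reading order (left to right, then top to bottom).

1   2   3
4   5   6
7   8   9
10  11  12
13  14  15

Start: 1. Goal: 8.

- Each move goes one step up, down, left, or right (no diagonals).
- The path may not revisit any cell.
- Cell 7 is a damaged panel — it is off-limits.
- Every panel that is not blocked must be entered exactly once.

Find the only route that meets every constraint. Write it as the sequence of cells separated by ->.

1 -> 4 -> 5 -> 2 -> 3 -> 6 -> 9 -> 12 -> 15 -> 14 -> 13 -> 10 -> 11 -> 8

Need to visit all 14 open cells exactly once, starting at 1 and ending at 8.
Route from 1: down 1 to 4, right 1 to 5, up 1 to 2, right 1 to 3, down 4 to 15, left 2 to 13, up 1 to 10, right 1 to 11, up 1 to 8 — 13 moves in all.
Check: all 14 open cells covered.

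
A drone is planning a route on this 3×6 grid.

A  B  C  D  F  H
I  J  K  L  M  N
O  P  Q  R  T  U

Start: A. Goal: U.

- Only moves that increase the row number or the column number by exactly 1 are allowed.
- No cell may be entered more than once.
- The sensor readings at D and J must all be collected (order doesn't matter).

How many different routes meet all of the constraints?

0

A right/down-only route from A to U makes exactly 2 down-moves and 5 right-moves in some order.
With no other constraints that would be C(7,2) = 21 routes.
J is below but to the left of D: going D → J would need a leftward move and J → D an upward move, so no right/down-only route can visit both required cells.
No route satisfies every constraint, so the count is 0.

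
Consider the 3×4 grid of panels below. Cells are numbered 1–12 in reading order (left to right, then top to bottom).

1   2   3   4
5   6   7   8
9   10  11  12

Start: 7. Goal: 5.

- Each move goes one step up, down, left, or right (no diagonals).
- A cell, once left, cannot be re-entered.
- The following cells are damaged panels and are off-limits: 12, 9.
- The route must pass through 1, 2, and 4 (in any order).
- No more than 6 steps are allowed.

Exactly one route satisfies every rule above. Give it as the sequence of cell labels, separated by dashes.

7 - 8 - 4 - 3 - 2 - 1 - 5

The 6-move cap with required stops at 1, 2, 4 leaves no slack for detours.
Route from 7: right to 8, up to 4, 3× left (reaching 1), down to 5 — 6 moves in all.
Check: all required cells visited; 6 ≤ 6 moves.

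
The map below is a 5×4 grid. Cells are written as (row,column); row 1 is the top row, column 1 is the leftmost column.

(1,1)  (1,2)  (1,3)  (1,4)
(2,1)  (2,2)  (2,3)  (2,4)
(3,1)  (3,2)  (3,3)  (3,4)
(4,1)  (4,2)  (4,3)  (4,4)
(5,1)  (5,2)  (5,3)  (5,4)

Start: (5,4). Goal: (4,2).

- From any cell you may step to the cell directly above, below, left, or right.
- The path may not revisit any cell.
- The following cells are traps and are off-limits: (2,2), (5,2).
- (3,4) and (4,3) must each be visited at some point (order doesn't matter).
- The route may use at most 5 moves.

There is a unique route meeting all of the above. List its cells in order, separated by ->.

The budget equals the shortest possible length, so every move has to be on a shortest route through the required cells.
Route from (5,4): up 2 to (3,4), left 1 to (3,3), down 1 to (4,3), left 1 to (4,2) — 5 moves in all.
Check: all required cells visited; 5 ≤ 5 moves.

(5,4) -> (4,4) -> (3,4) -> (3,3) -> (4,3) -> (4,2)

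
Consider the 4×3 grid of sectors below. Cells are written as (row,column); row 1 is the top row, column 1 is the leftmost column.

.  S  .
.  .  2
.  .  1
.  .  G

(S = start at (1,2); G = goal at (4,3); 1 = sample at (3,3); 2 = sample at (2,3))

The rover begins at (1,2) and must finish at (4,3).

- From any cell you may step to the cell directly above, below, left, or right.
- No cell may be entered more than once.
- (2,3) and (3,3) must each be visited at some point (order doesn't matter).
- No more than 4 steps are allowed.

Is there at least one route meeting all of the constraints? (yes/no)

yes

One route that works: (1,2) → (2,2) → (2,3) → (3,3) → (4,3).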